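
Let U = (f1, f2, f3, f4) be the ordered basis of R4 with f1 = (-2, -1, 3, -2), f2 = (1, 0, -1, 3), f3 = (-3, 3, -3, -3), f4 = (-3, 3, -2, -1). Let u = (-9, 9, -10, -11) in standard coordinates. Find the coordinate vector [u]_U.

(0, 0, 4, -1)

Write u = c_1 f1 + ... + c_4 f4 and solve for the c_i.
Gaussian elimination on [M | u] yields c = (0, 0, 4, -1).
Check: 0·f1 + 0·f2 + 4f3 - f4 = (-9, 9, -10, -11).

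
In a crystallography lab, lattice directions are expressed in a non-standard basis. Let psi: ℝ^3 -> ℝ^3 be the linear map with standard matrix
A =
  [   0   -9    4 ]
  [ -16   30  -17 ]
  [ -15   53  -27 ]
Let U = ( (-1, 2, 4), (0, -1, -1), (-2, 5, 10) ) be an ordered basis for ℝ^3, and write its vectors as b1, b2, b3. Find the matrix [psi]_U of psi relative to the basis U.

Let P have columns b1, ..., b3. Then [psi]_U = P^(-1) A P.
Here det P = 1, so P^(-1) is integer; computing A P first and then P^(-1)(A P) gives [[0, 1, -1], [-3, 0, 1], [1, -3, 3]].

[[0, 1, -1], [-3, 0, 1], [1, -3, 3]]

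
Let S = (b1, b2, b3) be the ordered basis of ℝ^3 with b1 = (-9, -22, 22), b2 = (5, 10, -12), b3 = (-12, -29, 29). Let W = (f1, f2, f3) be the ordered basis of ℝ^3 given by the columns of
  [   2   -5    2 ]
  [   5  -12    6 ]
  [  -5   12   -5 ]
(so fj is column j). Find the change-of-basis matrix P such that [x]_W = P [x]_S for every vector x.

Column j of P is [bj]_W, since P maps S-coordinates to W-coordinates.
Expressing b1 in W: b1 = -2f1 + f2 + 0·f3, so column 1 of P is (-2, 1, 0).
Doing the same for each bj gives P = [[-2, 2, -1], [1, -1, 2], [0, -2, 0]].

[[-2, 2, -1], [1, -1, 2], [0, -2, 0]]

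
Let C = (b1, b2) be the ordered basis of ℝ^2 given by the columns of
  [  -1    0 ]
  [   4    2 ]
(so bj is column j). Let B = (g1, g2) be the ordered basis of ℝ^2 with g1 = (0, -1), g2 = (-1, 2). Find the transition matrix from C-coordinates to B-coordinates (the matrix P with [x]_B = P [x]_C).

[[-2, -2], [1, 0]]

Let M have columns bj and N have columns gj. Then for every x, N [x]_B = x = M [x]_C, so P = N^(-1) M.
Since det N = -1, N^(-1) has integer entries; multiplying gives P = [[-2, -2], [1, 0]].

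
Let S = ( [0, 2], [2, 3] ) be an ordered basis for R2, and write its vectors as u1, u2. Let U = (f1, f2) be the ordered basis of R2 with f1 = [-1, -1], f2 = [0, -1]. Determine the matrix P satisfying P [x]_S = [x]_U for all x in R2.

Column j of P is [uj]_U, since P maps S-coordinates to U-coordinates.
Expressing u1 in U: u1 = 0·f1 - 2f2, so column 1 of P is [0, -2].
Doing the same for each uj gives P = [[0, -2], [-2, -1]].

[[0, -2], [-2, -1]]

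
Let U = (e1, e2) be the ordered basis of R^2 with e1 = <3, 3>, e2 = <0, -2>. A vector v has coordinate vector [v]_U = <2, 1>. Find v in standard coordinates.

v = M [v]_U, where M has columns e1, e2.
Carrying out the matrix-vector product, v = <6, 4>.

<6, 4>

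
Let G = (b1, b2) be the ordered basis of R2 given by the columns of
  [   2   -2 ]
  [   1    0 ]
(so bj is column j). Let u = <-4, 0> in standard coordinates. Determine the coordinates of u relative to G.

<0, 2>

We seek scalars with c_1 b1 + c_2 b2 = u; equivalently solve M c = u where the columns of M are b1, b2.
System: 2c_1 - 2c_2 = -4, c_1 + 0c_2 = 0; solving gives c_1 = 0, c_2 = 2.
Check: 0·b1 + 2b2 = <-4, 0>.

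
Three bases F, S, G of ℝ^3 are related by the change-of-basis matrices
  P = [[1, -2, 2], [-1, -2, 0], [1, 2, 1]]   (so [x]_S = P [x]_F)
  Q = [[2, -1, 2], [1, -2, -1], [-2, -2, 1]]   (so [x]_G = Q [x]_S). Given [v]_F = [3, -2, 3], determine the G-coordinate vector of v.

[29, 9, -26]

Composing the changes, [v]_G = Q P [v]_F.
Q P = [[5, 2, 6], [2, 0, 1], [1, 10, -3]]; applying this to [3, -2, 3] gives [29, 9, -26].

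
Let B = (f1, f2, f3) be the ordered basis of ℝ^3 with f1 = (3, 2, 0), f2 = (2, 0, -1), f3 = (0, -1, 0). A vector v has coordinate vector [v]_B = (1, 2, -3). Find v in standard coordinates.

(7, 5, -2)

The coordinates say v = f1 + 2f2 - 3f3; adding the scaled basis vectors gives (7, 5, -2).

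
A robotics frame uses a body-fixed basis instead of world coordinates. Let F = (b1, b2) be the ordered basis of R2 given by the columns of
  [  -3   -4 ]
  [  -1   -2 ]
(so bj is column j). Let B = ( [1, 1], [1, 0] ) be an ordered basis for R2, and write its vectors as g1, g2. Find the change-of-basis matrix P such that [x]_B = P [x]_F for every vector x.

Let M have columns bj and N have columns gj. Then for every x, N [x]_B = x = M [x]_F, so P = N^(-1) M.
Since det N = -1, N^(-1) has integer entries; multiplying gives P = [[-1, -2], [-2, -2]].

[[-1, -2], [-2, -2]]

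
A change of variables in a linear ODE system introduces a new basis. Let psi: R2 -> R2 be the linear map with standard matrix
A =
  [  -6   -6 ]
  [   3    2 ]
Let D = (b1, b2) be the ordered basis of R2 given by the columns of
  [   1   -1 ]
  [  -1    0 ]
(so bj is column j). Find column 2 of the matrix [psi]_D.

Column 2 of [psi]_D is the D-coordinate vector of psi(b2).
In standard coordinates psi(b2) = A b2 = <6, -3>.
Converting to D: <6, -3> = 3b1 - 3b2, so the coordinate vector is <3, -3>.

<3, -3>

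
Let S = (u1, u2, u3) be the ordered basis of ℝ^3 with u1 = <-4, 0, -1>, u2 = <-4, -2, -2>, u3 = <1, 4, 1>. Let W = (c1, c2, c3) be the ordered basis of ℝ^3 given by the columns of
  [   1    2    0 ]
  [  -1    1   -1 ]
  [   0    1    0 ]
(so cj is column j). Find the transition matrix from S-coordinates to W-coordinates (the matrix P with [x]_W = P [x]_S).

[[-2, 0, -1], [-1, -2, 1], [1, 0, -2]]

Column j of P is [uj]_W, since P maps S-coordinates to W-coordinates.
Expressing u1 in W: u1 = -2c1 - c2 + c3, so column 1 of P is <-2, -1, 1>.
Doing the same for each uj gives P = [[-2, 0, -1], [-1, -2, 1], [1, 0, -2]].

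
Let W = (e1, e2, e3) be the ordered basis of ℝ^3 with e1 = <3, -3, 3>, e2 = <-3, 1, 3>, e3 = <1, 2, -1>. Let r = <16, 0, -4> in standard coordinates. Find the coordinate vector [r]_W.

<2, -2, 4>

Write r = c_1 e1 + ... + c_3 e3 and solve for the c_i.
Solving this 3x3 system gives c = (2, -2, 4).
Check: 2e1 - 2e2 + 4e3 = <16, 0, -4>.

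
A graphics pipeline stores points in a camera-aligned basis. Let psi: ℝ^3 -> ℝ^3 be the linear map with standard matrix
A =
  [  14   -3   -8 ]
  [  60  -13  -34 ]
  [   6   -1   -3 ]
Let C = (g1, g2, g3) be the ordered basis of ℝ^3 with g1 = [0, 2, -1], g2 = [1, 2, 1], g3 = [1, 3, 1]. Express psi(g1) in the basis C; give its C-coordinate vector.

Compute psi(g1) = A g1 = [2, 8, 1] in standard coordinates.
Then write this in C-coordinates: solve for y in y_1 g1 + ... + y_3 g3 = [2, 8, 1].
This gives y = [1, 0, 2], which is column 1 of [psi]_C.

[1, 0, 2]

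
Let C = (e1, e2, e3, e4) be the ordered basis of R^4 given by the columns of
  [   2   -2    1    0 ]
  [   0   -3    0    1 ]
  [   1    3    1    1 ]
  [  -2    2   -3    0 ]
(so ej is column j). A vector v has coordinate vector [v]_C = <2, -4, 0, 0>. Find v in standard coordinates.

The coordinates say v = 2e1 - 4e2 + 0·e3 + 0·e4; adding the scaled basis vectors gives <12, 12, -10, -12>.

<12, 12, -10, -12>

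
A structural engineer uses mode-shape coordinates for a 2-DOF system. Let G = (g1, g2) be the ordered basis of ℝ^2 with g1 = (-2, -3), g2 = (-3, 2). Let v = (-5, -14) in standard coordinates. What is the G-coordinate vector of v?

(4, -1)

[v]_G is the unique c with M c = v, where M has columns g1, g2.
System: -2c_1 - 3c_2 = -5, -3c_1 + 2c_2 = -14; solving gives c_1 = 4, c_2 = -1.
Check: 4g1 - g2 = (-5, -14).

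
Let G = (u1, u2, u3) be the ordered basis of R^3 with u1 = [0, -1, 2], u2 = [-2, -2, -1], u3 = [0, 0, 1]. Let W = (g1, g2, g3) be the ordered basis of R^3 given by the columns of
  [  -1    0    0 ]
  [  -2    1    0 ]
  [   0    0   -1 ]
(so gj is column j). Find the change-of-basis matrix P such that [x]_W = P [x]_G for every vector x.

Column j of P is [uj]_W, since P maps G-coordinates to W-coordinates.
Expressing u1 in W: u1 = 0·g1 - g2 - 2g3, so column 1 of P is [0, -1, -2].
Doing the same for each uj gives P = [[0, 2, 0], [-1, 2, 0], [-2, 1, -1]].

[[0, 2, 0], [-1, 2, 0], [-2, 1, -1]]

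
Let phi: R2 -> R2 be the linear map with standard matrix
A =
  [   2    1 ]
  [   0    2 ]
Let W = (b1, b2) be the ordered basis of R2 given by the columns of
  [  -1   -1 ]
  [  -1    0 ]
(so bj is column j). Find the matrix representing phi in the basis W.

The j-th column of [phi]_W is [phi(bj)]_W.
phi(b1) = A b1 = <-3, -2> = 2b1 + b2, so column 1 is <2, 1>.
Repeating for b2 and assembling the columns gives [[2, 0], [1, 2]].

[[2, 0], [1, 2]]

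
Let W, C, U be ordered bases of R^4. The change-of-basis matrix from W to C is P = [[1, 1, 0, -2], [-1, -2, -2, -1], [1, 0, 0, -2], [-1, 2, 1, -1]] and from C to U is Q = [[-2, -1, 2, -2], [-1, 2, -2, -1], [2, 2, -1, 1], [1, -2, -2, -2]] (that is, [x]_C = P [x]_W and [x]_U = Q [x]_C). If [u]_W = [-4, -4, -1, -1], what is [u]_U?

[1, 44, 16, -24]

First [u]_C = P [u]_W = [-6, 15, -2, -4].
Then [u]_U = Q [u]_C = [1, 44, 16, -24].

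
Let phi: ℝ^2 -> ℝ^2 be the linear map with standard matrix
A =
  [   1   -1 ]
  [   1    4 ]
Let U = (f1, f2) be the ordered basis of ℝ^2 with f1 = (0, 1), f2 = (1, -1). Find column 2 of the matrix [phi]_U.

(-1, 2)

Compute phi(f2) = A f2 = (2, -3) in standard coordinates.
Then write this in U-coordinates: solve for y in y_1 f1 + y_2 f2 = (2, -3).
This gives y = (-1, 2), which is column 2 of [phi]_U.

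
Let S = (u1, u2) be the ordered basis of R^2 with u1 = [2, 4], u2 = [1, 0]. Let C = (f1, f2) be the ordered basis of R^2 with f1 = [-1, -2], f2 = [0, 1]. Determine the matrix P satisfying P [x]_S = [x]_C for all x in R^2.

[[-2, -1], [0, -2]]

Column j of P is [uj]_C, since P maps S-coordinates to C-coordinates.
Expressing u1 in C: u1 = -2f1 + 0·f2, so column 1 of P is [-2, 0].
Doing the same for each uj gives P = [[-2, -1], [0, -2]].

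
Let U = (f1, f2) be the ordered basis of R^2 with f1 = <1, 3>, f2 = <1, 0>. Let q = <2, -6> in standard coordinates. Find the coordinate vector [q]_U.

We seek scalars with c_1 f1 + c_2 f2 = q; equivalently solve M c = q where the columns of M are f1, f2.
System: c_1 + c_2 = 2, 3c_1 + 0c_2 = -6; solving gives c_1 = -2, c_2 = 4.
Check: -2f1 + 4f2 = <2, -6>.

<-2, 4>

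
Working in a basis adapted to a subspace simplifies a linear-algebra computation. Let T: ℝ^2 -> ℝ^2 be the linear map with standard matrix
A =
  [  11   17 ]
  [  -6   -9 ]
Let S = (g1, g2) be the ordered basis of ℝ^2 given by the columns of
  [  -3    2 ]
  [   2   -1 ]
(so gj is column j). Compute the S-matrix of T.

[[1, -1], [2, 1]]

The j-th column of [T]_S is [T(gj)]_S.
T(g1) = A g1 = [1, 0] = g1 + 2g2, so column 1 is [1, 2].
Repeating for g2 and assembling the columns gives [[1, -1], [2, 1]].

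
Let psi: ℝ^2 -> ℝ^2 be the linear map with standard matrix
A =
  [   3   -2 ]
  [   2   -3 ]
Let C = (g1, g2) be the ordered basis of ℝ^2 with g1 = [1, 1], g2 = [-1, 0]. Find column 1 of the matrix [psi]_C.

Compute psi(g1) = A g1 = [1, -1] in standard coordinates.
Then write this in C-coordinates: solve for y in y_1 g1 + y_2 g2 = [1, -1].
This gives y = [-1, -2], which is column 1 of [psi]_C.

[-1, -2]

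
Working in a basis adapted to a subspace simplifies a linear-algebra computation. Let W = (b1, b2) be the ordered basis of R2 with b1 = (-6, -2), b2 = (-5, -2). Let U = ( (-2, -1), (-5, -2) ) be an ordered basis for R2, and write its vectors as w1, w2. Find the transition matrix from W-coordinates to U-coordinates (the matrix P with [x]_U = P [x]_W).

[[-2, 0], [2, 1]]

Take x = bj: its W-coordinates are the j-th standard unit vector, so P e_j — column j of P — equals [bj]_U.
b1 = -2w1 + 2w2, giving column 1 = (-2, 2); repeating for each j gives P = [[-2, 0], [2, 1]].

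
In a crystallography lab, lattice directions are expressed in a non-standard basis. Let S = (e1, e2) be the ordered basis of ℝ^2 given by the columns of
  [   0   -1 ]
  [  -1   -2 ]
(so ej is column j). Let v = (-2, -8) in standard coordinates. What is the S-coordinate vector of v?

We seek scalars with c_1 e1 + c_2 e2 = v; equivalently solve M c = v where the columns of M are e1, e2.
System: 0c_1 - c_2 = -2, -c_1 - 2c_2 = -8; solving gives c_1 = 4, c_2 = 2.
Check: 4e1 + 2e2 = (-2, -8).

(4, 2)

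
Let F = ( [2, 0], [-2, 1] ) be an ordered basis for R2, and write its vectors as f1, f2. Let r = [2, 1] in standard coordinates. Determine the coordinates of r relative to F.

We seek scalars with c_1 f1 + c_2 f2 = r; equivalently solve M c = r where the columns of M are f1, f2.
System: 2c_1 - 2c_2 = 2, 0c_1 + c_2 = 1; solving gives c_1 = 2, c_2 = 1.
Check: 2f1 + f2 = [2, 1].

[2, 1]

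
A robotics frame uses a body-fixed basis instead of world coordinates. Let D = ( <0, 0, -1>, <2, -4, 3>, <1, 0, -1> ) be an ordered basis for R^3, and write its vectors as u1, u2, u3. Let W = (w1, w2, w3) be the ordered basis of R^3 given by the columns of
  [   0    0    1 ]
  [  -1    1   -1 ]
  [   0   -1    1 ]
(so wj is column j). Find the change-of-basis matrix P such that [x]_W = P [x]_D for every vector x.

Take x = uj: its D-coordinates are the j-th standard unit vector, so P e_j — column j of P — equals [uj]_W.
u1 = w1 + w2 + 0·w3, giving column 1 = <1, 1, 0>; repeating for each j gives P = [[1, 1, 1], [1, -1, 2], [0, 2, 1]].

[[1, 1, 1], [1, -1, 2], [0, 2, 1]]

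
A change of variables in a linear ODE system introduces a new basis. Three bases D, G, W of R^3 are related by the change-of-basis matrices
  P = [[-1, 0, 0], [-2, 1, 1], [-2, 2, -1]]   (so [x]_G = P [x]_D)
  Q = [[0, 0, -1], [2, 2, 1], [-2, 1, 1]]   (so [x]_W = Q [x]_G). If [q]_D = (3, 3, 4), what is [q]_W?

(4, -8, 3)

Composing the changes, [q]_W = Q P [q]_D.
Q P = [[2, -2, 1], [-8, 4, 1], [-2, 3, 0]]; applying this to (3, 3, 4) gives (4, -8, 3).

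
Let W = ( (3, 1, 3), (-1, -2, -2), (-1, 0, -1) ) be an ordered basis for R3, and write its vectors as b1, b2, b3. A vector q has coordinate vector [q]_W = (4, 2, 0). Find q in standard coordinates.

q = M [q]_W, where M has columns b1, ..., b3.
Carrying out the matrix-vector product, q = (10, 0, 8).

(10, 0, 8)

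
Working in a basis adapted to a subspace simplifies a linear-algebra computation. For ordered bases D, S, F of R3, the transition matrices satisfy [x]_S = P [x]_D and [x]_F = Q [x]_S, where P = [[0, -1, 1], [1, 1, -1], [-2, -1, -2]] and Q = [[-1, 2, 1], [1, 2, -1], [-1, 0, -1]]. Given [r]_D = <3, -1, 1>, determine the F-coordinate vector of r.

Apply P to get S-coordinates <2, 1, -7>, then Q to get F-coordinates.
The result is [r]_F = <-7, 11, 5>.

<-7, 11, 5>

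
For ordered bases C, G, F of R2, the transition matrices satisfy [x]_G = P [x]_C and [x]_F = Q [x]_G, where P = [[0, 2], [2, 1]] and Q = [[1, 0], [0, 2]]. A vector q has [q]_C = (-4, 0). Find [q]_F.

(0, -16)

Apply P to get G-coordinates (0, -8), then Q to get F-coordinates.
The result is [q]_F = (0, -16).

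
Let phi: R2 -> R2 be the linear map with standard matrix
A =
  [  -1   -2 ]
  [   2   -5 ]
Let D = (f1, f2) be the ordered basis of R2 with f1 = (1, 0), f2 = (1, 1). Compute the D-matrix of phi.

[[-3, 0], [2, -3]]

With P the matrix whose columns are f1, f2, [phi]_D = P^(-1) A P.
Column by column: phi(f1) = A f1 = (-1, 2); its D-coordinates (-3, 2) give column 1.
Continuing for each basis vector yields [phi]_D = [[-3, 0], [2, -3]].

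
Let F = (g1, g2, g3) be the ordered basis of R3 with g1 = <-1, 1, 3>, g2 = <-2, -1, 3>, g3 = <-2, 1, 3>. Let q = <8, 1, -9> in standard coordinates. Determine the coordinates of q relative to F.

<2, -2, -3>

[q]_F is the unique c with M c = q, where M has columns g1, ..., g3.
Gaussian elimination on [M | q] yields c = (2, -2, -3).
Check: 2g1 - 2g2 - 3g3 = <8, 1, -9>.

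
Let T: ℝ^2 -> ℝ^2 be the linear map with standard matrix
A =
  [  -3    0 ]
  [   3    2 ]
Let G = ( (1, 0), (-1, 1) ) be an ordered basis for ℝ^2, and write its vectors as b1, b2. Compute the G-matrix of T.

With P the matrix whose columns are b1, b2, [T]_G = P^(-1) A P.
Column by column: T(b1) = A b1 = (-3, 3); its G-coordinates (0, 3) give column 1.
Continuing for each basis vector yields [T]_G = [[0, 2], [3, -1]].

[[0, 2], [3, -1]]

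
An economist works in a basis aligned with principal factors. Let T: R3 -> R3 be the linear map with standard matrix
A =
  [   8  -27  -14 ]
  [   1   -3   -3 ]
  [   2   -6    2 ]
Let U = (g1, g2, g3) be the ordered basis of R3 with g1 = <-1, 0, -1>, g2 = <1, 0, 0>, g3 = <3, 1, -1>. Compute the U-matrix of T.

Let P have columns g1, ..., g3. Then [T]_U = P^(-1) A P.
Here det P = -1, so P^(-1) is integer; computing A P first and then P^(-1)(A P) gives [[2, -3, -1], [2, 2, 1], [2, 1, 3]].

[[2, -3, -1], [2, 2, 1], [2, 1, 3]]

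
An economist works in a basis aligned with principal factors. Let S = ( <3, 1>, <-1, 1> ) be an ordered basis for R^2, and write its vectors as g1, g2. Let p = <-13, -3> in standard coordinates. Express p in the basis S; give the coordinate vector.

Write p = c_1 g1 + c_2 g2 and solve for the c_i.
System: 3c_1 - c_2 = -13, c_1 + c_2 = -3; solving gives c_1 = -4, c_2 = 1.
Check: -4g1 + g2 = <-13, -3>.

<-4, 1>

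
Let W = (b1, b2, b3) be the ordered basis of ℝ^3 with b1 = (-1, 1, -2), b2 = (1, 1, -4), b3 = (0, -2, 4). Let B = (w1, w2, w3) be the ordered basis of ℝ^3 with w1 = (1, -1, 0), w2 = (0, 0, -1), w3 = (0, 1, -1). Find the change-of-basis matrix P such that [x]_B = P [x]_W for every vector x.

Take x = bj: its W-coordinates are the j-th standard unit vector, so P e_j — column j of P — equals [bj]_B.
b1 = -w1 + 2w2 + 0·w3, giving column 1 = (-1, 2, 0); repeating for each j gives P = [[-1, 1, 0], [2, 2, -2], [0, 2, -2]].

[[-1, 1, 0], [2, 2, -2], [0, 2, -2]]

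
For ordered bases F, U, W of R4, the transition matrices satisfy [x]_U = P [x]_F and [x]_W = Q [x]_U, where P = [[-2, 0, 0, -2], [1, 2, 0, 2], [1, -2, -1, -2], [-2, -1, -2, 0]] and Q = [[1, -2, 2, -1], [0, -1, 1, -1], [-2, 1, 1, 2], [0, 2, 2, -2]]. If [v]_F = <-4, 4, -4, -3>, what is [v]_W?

Composing the changes, [v]_W = Q P [v]_F.
Q P = [[0, -7, 0, -10], [2, -3, 1, -4], [2, -2, -5, 4], [8, 2, 2, 0]]; applying this to <-4, 4, -4, -3> gives <2, -12, -8, -32>.

<2, -12, -8, -32>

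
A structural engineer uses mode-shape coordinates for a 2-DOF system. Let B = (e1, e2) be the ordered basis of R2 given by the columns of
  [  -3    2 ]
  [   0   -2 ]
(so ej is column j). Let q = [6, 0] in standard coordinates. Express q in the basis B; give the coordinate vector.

[q]_B is the unique c with M c = q, where M has columns e1, e2.
System: -3c_1 + 2c_2 = 6, 0c_1 - 2c_2 = 0; solving gives c_1 = -2, c_2 = 0.
Check: -2e1 + 0·e2 = [6, 0].

[-2, 0]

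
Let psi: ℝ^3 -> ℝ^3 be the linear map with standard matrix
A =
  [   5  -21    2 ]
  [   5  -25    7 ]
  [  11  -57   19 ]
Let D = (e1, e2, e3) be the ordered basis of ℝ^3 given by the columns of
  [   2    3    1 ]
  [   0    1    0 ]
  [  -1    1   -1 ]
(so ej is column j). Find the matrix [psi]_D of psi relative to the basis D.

[[-1, 3, 3], [3, -3, -2], [1, -1, 3]]

The j-th column of [psi]_D is [psi(ej)]_D.
psi(e1) = A e1 = (8, 3, 3) = -e1 + 3e2 + e3, so column 1 is (-1, 3, 1).
Repeating for e2, e3 and assembling the columns gives [[-1, 3, 3], [3, -3, -2], [1, -1, 3]].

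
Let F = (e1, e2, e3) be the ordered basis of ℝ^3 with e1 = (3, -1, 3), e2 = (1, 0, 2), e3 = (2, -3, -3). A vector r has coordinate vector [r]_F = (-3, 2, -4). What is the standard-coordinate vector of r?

By definition r = -3e1 + 2e2 - 4e3.
Summing componentwise gives (-15, 15, 7).

(-15, 15, 7)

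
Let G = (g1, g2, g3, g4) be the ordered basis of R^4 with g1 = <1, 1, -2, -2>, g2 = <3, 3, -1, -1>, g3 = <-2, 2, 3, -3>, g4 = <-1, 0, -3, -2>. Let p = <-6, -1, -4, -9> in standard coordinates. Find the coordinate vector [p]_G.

Write p = c_1 g1 + ... + c_4 g4 and solve for the c_i.
Row-reducing the augmented matrix [M | p] gives c = (3, -2, 1, 1).
Check: 3g1 - 2g2 + g3 + g4 = <-6, -1, -4, -9>.

<3, -2, 1, 1>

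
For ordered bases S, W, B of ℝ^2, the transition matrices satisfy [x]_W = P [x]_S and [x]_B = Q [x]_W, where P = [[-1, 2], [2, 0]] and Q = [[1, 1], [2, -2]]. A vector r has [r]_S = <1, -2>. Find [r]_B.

Apply P to get W-coordinates <-5, 2>, then Q to get B-coordinates.
The result is [r]_B = <-3, -14>.

<-3, -14>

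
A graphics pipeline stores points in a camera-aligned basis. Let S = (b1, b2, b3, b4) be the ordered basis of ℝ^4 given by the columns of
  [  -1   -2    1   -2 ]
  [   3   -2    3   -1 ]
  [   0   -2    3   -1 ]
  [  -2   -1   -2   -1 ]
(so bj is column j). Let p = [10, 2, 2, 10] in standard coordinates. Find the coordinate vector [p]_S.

We seek scalars with c_1 b1 + ... + c_4 b4 = p; equivalently solve M c = p where the columns of M are b1, ..., b4.
Gaussian elimination on [M | p] yields c = (0, -2, -2, -4).
Check: 0·b1 - 2b2 - 2b3 - 4b4 = [10, 2, 2, 10].

[0, -2, -2, -4]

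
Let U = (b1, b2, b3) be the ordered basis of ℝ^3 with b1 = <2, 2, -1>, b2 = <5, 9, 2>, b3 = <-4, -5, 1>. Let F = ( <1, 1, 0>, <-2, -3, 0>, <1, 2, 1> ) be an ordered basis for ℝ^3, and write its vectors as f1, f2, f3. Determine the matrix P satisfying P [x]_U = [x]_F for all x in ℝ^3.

Column j of P is [bj]_F, since P maps U-coordinates to F-coordinates.
Expressing b1 in F: b1 = f1 - f2 - f3, so column 1 of P is <1, -1, -1>.
Doing the same for each bj gives P = [[1, -1, -1], [-1, -2, 2], [-1, 2, 1]].

[[1, -1, -1], [-1, -2, 2], [-1, 2, 1]]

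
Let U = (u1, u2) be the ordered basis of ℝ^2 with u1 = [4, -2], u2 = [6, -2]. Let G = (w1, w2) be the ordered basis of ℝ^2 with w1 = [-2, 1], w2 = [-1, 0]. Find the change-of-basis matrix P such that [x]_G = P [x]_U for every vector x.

Let M have columns uj and N have columns wj. Then for every x, N [x]_G = x = M [x]_U, so P = N^(-1) M.
Since det N = 1, N^(-1) has integer entries; multiplying gives P = [[-2, -2], [0, -2]].

[[-2, -2], [0, -2]]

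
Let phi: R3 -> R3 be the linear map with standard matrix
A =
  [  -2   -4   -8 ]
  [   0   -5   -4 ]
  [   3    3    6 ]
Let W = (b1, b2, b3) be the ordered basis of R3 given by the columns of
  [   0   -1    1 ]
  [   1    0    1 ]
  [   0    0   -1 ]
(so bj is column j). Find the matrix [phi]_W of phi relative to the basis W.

Let P have columns b1, ..., b3. Then [phi]_W = P^(-1) A P.
Here det P = -1, so P^(-1) is integer; computing A P first and then P^(-1)(A P) gives [[-2, -3, -1], [1, 1, -2], [-3, 3, 0]].

[[-2, -3, -1], [1, 1, -2], [-3, 3, 0]]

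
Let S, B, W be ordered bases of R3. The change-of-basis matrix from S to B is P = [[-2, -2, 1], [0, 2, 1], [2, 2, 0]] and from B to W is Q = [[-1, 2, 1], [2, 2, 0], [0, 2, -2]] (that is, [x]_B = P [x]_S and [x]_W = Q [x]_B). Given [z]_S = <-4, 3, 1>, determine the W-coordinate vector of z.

<9, 20, 18>

Apply P to get B-coordinates <3, 7, -2>, then Q to get W-coordinates.
The result is [z]_W = <9, 20, 18>.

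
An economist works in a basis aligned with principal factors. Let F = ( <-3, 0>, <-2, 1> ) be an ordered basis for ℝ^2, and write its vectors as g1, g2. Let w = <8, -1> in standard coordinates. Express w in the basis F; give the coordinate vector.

Write w = c_1 g1 + c_2 g2 and solve for the c_i.
System: -3c_1 - 2c_2 = 8, 0c_1 + c_2 = -1; solving gives c_1 = -2, c_2 = -1.
Check: -2g1 - g2 = <8, -1>.

<-2, -1>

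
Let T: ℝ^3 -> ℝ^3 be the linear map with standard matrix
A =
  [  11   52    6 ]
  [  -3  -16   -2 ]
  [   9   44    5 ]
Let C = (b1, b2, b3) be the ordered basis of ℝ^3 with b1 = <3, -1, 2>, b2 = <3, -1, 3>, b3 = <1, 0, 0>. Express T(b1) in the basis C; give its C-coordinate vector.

<-2, -1, 2>

Compute T(b1) = A b1 = <-7, 3, -7> in standard coordinates.
Then write this in C-coordinates: solve for y in y_1 b1 + ... + y_3 b3 = <-7, 3, -7>.
This gives y = <-2, -1, 2>, which is column 1 of [T]_C.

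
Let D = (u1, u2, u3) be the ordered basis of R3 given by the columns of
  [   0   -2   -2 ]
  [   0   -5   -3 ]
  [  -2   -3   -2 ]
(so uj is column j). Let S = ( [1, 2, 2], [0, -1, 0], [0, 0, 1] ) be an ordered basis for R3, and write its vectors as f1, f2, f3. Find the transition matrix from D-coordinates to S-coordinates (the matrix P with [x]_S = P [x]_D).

Take x = uj: its D-coordinates are the j-th standard unit vector, so P e_j — column j of P — equals [uj]_S.
u1 = 0·f1 + 0·f2 - 2f3, giving column 1 = [0, 0, -2]; repeating for each j gives P = [[0, -2, -2], [0, 1, -1], [-2, 1, 2]].

[[0, -2, -2], [0, 1, -1], [-2, 1, 2]]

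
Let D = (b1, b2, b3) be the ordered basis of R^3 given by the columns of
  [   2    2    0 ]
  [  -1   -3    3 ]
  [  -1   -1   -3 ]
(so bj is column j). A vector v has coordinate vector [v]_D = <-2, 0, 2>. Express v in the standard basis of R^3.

<-4, 8, -4>

By definition v = -2b1 + 0·b2 + 2b3.
Summing componentwise gives <-4, 8, -4>.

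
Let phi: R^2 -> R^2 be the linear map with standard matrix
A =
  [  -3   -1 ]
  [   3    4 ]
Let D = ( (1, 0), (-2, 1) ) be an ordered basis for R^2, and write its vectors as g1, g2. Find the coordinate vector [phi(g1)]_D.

Column 1 of [phi]_D is the D-coordinate vector of phi(g1).
In standard coordinates phi(g1) = A g1 = (-3, 3).
Converting to D: (-3, 3) = 3g1 + 3g2, so the coordinate vector is (3, 3).

(3, 3)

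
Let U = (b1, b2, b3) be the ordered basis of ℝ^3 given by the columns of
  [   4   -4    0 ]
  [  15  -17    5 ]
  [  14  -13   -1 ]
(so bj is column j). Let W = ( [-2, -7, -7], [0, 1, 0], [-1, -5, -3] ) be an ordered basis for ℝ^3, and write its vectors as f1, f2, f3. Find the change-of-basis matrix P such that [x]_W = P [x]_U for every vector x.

Let M have columns bj and N have columns fj. Then for every x, N [x]_W = x = M [x]_U, so P = N^(-1) M.
Since det N = -1, N^(-1) has integer entries; multiplying gives P = [[-2, 1, 1], [1, 0, 2], [0, 2, -2]].

[[-2, 1, 1], [1, 0, 2], [0, 2, -2]]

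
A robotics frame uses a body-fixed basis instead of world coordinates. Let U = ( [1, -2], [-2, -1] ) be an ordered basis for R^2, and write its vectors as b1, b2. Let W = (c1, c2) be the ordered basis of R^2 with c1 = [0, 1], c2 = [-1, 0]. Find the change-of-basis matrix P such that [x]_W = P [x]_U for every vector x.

Take x = bj: its U-coordinates are the j-th standard unit vector, so P e_j — column j of P — equals [bj]_W.
b1 = -2c1 - c2, giving column 1 = [-2, -1]; repeating for each j gives P = [[-2, -1], [-1, 2]].

[[-2, -1], [-1, 2]]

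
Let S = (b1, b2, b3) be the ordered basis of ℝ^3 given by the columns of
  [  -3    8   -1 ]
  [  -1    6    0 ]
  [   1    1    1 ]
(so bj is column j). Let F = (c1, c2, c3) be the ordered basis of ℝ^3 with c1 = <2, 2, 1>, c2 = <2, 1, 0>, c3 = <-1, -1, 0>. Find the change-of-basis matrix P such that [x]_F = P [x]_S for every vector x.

Column j of P is [bj]_F, since P maps S-coordinates to F-coordinates.
Expressing b1 in F: b1 = c1 - 2c2 + c3, so column 1 of P is <1, -2, 1>.
Doing the same for each bj gives P = [[1, 1, 1], [-2, 2, -1], [1, -2, 1]].

[[1, 1, 1], [-2, 2, -1], [1, -2, 1]]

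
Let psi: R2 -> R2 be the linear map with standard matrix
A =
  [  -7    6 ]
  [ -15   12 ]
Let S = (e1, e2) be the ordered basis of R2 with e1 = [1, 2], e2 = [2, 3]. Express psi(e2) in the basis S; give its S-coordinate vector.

Column 2 of [psi]_S is the S-coordinate vector of psi(e2).
In standard coordinates psi(e2) = A e2 = [4, 6].
Converting to S: [4, 6] = 0·e1 + 2e2, so the coordinate vector is [0, 2].

[0, 2]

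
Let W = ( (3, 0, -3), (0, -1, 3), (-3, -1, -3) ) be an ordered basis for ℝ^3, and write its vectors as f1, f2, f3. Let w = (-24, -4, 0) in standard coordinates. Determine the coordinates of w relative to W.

Write w = c_1 f1 + ... + c_3 f3 and solve for the c_i.
Row-reducing the augmented matrix [M | w] gives c = (-4, 0, 4).
Check: -4f1 + 0·f2 + 4f3 = (-24, -4, 0).

(-4, 0, 4)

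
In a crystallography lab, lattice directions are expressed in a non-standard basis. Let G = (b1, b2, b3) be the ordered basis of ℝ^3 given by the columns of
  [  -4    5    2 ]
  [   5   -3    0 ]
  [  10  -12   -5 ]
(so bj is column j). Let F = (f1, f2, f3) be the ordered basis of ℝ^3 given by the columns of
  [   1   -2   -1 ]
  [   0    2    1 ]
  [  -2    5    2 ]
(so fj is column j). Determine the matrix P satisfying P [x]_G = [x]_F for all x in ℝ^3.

Take x = bj: its G-coordinates are the j-th standard unit vector, so P e_j — column j of P — equals [bj]_F.
b1 = f1 + 2f2 + f3, giving column 1 = [1, 2, 1]; repeating for each j gives P = [[1, 2, 2], [2, -2, -1], [1, 1, 2]].

[[1, 2, 2], [2, -2, -1], [1, 1, 2]]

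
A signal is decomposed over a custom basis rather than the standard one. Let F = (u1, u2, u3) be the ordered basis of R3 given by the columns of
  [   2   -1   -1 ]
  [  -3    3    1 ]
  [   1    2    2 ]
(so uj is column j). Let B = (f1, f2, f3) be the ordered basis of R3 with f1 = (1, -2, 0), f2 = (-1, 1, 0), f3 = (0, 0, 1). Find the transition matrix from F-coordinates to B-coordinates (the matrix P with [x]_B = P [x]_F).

Column j of P is [uj]_B, since P maps F-coordinates to B-coordinates.
Expressing u1 in B: u1 = f1 - f2 + f3, so column 1 of P is (1, -1, 1).
Doing the same for each uj gives P = [[1, -2, 0], [-1, -1, 1], [1, 2, 2]].

[[1, -2, 0], [-1, -1, 1], [1, 2, 2]]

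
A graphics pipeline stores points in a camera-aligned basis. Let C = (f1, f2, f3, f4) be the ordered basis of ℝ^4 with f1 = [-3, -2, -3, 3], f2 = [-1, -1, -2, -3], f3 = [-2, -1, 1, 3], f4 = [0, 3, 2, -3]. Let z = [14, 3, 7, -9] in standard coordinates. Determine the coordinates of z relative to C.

[-4, 0, -1, -2]

Write z = c_1 f1 + ... + c_4 f4 and solve for the c_i.
Gaussian elimination on [M | z] yields c = (-4, 0, -1, -2).
Check: -4f1 + 0·f2 - f3 - 2f4 = [14, 3, 7, -9].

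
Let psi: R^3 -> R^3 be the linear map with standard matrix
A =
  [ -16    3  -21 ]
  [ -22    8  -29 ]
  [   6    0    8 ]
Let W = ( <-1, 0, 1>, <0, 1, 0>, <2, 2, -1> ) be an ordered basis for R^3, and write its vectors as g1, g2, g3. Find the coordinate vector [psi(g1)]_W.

<-1, -1, -3>

Compute psi(g1) = A g1 = <-5, -7, 2> in standard coordinates.
Then write this in W-coordinates: solve for y in y_1 g1 + ... + y_3 g3 = <-5, -7, 2>.
This gives y = <-1, -1, -3>, which is column 1 of [psi]_W.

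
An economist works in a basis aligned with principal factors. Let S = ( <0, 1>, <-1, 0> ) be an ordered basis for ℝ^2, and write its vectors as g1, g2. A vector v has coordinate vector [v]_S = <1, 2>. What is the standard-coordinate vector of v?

<-2, 1>

The coordinates say v = g1 + 2g2; adding the scaled basis vectors gives <-2, 1>.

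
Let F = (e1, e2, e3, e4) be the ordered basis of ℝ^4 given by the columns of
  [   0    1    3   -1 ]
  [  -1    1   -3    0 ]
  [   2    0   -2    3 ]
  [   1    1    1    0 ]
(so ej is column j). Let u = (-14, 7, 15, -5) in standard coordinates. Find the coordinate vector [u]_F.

(0, -2, -3, 3)

We seek scalars with c_1 e1 + ... + c_4 e4 = u; equivalently solve M c = u where the columns of M are e1, ..., e4.
Solving this 4x4 system gives c = (0, -2, -3, 3).
Check: 0·e1 - 2e2 - 3e3 + 3e4 = (-14, 7, 15, -5).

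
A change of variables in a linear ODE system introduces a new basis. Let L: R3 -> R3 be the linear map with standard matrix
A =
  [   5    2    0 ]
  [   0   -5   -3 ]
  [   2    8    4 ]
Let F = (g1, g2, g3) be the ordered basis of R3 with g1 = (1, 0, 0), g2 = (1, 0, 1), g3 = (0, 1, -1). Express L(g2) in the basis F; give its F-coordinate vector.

Compute L(g2) = A g2 = (5, -3, 6) in standard coordinates.
Then write this in F-coordinates: solve for y in y_1 g1 + ... + y_3 g3 = (5, -3, 6).
This gives y = (2, 3, -3), which is column 2 of [L]_F.

(2, 3, -3)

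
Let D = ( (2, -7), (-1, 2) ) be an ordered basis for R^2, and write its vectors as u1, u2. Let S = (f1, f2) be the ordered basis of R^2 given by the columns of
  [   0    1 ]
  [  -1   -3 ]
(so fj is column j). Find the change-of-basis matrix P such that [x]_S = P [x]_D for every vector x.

[[1, 1], [2, -1]]

Let M have columns uj and N have columns fj. Then for every x, N [x]_S = x = M [x]_D, so P = N^(-1) M.
Since det N = 1, N^(-1) has integer entries; multiplying gives P = [[1, 1], [2, -1]].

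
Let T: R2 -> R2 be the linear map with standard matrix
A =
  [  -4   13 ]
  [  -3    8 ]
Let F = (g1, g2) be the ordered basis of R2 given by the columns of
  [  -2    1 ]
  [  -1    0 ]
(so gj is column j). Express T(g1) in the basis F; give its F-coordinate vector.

Compute T(g1) = A g1 = <-5, -2> in standard coordinates.
Then write this in F-coordinates: solve for y in y_1 g1 + y_2 g2 = <-5, -2>.
This gives y = <2, -1>, which is column 1 of [T]_F.

<2, -1>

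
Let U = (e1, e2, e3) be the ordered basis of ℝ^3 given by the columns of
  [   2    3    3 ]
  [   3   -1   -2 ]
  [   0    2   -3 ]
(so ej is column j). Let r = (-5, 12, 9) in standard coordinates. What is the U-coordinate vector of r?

Write r = c_1 e1 + ... + c_3 e3 and solve for the c_i.
Row-reducing the augmented matrix [M | r] gives c = (2, 0, -3).
Check: 2e1 + 0·e2 - 3e3 = (-5, 12, 9).

(2, 0, -3)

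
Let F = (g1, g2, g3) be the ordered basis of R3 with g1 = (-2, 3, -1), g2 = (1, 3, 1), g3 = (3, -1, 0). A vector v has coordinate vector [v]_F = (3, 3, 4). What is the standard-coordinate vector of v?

(9, 14, 0)

By definition v = 3g1 + 3g2 + 4g3.
Summing componentwise gives (9, 14, 0).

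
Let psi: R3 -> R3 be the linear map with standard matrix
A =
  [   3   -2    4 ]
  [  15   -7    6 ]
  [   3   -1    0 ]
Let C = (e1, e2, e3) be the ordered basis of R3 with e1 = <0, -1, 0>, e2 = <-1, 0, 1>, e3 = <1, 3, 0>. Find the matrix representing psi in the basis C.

[[2, 3, -3], [1, -3, 0], [3, -2, -3]]

With P the matrix whose columns are e1, ..., e3, [psi]_C = P^(-1) A P.
Column by column: psi(e1) = A e1 = <2, 7, 1>; its C-coordinates <2, 1, 3> give column 1.
Continuing for each basis vector yields [psi]_C = [[2, 3, -3], [1, -3, 0], [3, -2, -3]].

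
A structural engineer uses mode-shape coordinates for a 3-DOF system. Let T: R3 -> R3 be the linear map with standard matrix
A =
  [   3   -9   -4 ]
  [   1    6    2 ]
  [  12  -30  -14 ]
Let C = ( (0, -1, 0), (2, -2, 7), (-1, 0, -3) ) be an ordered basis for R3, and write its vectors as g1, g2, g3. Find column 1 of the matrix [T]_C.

Column 1 of [T]_C is the C-coordinate vector of T(g1).
In standard coordinates T(g1) = A g1 = (9, -6, 30).
Converting to C: (9, -6, 30) = 0·g1 + 3g2 - 3g3, so the coordinate vector is (0, 3, -3).

(0, 3, -3)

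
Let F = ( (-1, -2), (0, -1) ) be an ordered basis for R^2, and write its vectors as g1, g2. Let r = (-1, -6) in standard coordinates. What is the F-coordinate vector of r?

(1, 4)

[r]_F is the unique c with M c = r, where M has columns g1, g2.
System: -c_1 + 0c_2 = -1, -2c_1 - c_2 = -6; solving gives c_1 = 1, c_2 = 4.
Check: g1 + 4g2 = (-1, -6).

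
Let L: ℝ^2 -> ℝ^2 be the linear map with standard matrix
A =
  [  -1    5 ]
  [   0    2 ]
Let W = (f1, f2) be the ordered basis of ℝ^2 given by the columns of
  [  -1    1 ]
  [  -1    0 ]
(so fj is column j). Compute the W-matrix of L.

The j-th column of [L]_W is [L(fj)]_W.
L(f1) = A f1 = <-4, -2> = 2f1 - 2f2, so column 1 is <2, -2>.
Repeating for f2 and assembling the columns gives [[2, 0], [-2, -1]].

[[2, 0], [-2, -1]]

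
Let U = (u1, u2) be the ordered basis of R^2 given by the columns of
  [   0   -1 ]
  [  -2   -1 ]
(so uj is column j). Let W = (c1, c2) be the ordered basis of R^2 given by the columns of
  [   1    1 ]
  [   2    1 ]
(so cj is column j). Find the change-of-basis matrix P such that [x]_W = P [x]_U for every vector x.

[[-2, 0], [2, -1]]

Take x = uj: its U-coordinates are the j-th standard unit vector, so P e_j — column j of P — equals [uj]_W.
u1 = -2c1 + 2c2, giving column 1 = <-2, 2>; repeating for each j gives P = [[-2, 0], [2, -1]].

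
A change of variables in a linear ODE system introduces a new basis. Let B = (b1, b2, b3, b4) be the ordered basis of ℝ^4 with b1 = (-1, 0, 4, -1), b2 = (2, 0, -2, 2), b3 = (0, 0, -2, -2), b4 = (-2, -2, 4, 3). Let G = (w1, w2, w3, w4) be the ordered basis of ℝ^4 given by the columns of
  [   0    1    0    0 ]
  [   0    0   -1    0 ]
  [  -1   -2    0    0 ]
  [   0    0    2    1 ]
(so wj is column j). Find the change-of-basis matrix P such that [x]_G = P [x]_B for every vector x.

[[-2, -2, 2, 0], [-1, 2, 0, -2], [0, 0, 0, 2], [-1, 2, -2, -1]]

Column j of P is [bj]_G, since P maps B-coordinates to G-coordinates.
Expressing b1 in G: b1 = -2w1 - w2 + 0·w3 - w4, so column 1 of P is (-2, -1, 0, -1).
Doing the same for each bj gives P = [[-2, -2, 2, 0], [-1, 2, 0, -2], [0, 0, 0, 2], [-1, 2, -2, -1]].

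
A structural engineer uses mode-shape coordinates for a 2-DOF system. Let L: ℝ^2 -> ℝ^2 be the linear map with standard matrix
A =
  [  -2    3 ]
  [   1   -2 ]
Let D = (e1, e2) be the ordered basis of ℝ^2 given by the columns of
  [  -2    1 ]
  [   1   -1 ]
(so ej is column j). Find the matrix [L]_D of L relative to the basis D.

[[-3, 2], [1, -1]]

The j-th column of [L]_D is [L(ej)]_D.
L(e1) = A e1 = (7, -4) = -3e1 + e2, so column 1 is (-3, 1).
Repeating for e2 and assembling the columns gives [[-3, 2], [1, -1]].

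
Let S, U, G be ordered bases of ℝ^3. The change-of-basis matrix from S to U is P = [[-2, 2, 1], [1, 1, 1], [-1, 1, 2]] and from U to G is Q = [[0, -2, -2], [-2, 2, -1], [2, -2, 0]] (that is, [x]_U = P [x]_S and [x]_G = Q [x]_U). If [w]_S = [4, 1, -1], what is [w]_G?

Composing the changes, [w]_G = Q P [w]_S.
Q P = [[0, -4, -6], [7, -3, -2], [-6, 2, 0]]; applying this to [4, 1, -1] gives [2, 27, -22].

[2, 27, -22]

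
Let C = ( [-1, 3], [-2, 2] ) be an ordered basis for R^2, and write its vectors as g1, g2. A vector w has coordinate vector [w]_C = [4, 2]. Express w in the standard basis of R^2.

By definition w = 4g1 + 2g2.
Summing componentwise gives [-8, 16].

[-8, 16]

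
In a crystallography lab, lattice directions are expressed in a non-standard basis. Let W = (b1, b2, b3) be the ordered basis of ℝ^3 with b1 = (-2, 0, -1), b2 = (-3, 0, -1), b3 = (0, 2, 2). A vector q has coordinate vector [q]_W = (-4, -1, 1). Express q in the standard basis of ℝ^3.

(11, 2, 7)

q = M [q]_W, where M has columns b1, ..., b3.
Carrying out the matrix-vector product, q = (11, 2, 7).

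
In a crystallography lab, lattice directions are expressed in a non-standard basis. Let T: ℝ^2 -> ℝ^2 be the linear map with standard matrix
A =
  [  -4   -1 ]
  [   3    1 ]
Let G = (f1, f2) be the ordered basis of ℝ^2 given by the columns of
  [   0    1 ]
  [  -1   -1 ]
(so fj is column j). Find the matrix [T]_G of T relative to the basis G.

With P the matrix whose columns are f1, f2, [T]_G = P^(-1) A P.
Column by column: T(f1) = A f1 = (1, -1); its G-coordinates (0, 1) give column 1.
Continuing for each basis vector yields [T]_G = [[0, 1], [1, -3]].

[[0, 1], [1, -3]]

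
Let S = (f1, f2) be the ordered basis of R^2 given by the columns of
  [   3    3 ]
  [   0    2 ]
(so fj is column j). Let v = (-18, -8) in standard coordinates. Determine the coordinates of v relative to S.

(-2, -4)

[v]_S is the unique c with M c = v, where M has columns f1, f2.
System: 3c_1 + 3c_2 = -18, 0c_1 + 2c_2 = -8; solving gives c_1 = -2, c_2 = -4.
Check: -2f1 - 4f2 = (-18, -8).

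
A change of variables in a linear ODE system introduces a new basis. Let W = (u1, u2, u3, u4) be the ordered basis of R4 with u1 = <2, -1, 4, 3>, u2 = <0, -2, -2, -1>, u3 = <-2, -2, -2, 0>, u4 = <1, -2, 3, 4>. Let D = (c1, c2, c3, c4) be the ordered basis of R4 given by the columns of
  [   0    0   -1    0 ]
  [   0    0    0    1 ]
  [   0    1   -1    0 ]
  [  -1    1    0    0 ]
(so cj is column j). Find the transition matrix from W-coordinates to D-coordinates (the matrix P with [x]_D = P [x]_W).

[[-1, -1, 0, -2], [2, -2, 0, 2], [-2, 0, 2, -1], [-1, -2, -2, -2]]

Take x = uj: its W-coordinates are the j-th standard unit vector, so P e_j — column j of P — equals [uj]_D.
u1 = -c1 + 2c2 - 2c3 - c4, giving column 1 = <-1, 2, -2, -1>; repeating for each j gives P = [[-1, -1, 0, -2], [2, -2, 0, 2], [-2, 0, 2, -1], [-1, -2, -2, -2]].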